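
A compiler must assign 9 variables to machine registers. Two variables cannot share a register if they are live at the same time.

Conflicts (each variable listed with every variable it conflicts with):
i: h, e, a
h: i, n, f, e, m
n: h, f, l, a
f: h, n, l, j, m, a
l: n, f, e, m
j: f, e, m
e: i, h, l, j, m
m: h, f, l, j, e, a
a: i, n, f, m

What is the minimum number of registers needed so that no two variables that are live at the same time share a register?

3

h, f, m are mutually in conflict, so at least 3 registers are needed.
3 registers suffice: register 1 → {i, n, m}; register 2 → {f, e}; register 3 → {h, l, j, a}. Each listed conflict is separated.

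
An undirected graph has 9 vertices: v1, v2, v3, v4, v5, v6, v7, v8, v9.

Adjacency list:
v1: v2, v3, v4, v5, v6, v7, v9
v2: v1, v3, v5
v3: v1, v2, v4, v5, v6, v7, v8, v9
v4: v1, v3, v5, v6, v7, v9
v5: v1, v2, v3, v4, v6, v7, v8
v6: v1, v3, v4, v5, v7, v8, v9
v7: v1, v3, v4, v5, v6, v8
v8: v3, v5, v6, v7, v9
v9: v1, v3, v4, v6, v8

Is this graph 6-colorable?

The chromatic number is 6. v1, v3, v4, v5, v6, v7 are mutually adjacent (a clique of size 6), so at least 6 colors are needed.
6 colors suffice: color 1 → {v3}; color 2 → {v2, v6}; color 3 → {v5, v9}; color 4 → {v1, v8}; color 5 → {v4}; color 6 → {v7}.
That is already a proper 6-coloring.

Yes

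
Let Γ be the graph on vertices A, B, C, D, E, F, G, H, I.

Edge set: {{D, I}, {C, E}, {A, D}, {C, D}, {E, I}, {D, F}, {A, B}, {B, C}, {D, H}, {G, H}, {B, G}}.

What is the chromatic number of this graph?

3

The cycle G-H-D-A-B-G has odd length 5, so it cannot be 2-colored; at least 3 colors are needed.
3 colors suffice: A=2, B=1, C=2, D=1, E=1, F=2, G=3, H=2, I=2. Each edge has distinct colors on its endpoints.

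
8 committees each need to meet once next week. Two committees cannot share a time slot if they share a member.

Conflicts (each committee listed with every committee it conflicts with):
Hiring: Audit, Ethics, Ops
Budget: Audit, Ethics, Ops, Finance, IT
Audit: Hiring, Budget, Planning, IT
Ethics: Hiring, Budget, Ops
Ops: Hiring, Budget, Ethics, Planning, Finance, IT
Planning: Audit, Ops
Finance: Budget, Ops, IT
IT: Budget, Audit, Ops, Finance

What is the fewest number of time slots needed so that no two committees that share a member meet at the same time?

Budget, Ops, Finance, IT are mutually in conflict, so at least 4 time slots are needed.
Using 4 time slots: Hiring=2, Budget=2, Audit=1, Ethics=3, Ops=1, Planning=2, Finance=4, IT=3. No two conflicting committees share a time slot.

4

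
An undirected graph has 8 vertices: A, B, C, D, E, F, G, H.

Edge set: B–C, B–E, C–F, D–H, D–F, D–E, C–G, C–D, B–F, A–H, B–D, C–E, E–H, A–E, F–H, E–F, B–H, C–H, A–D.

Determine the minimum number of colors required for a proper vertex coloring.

B, C, D, E, F, H are pairwise adjacent (a clique of size 6), so at least 6 colors are needed.
6 colors suffice: color 1 → {A, C}; color 2 → {E, G}; color 3 → {H}; color 4 → {D}; color 5 → {F}; color 6 → {B}. No two adjacent vertices share a color.

6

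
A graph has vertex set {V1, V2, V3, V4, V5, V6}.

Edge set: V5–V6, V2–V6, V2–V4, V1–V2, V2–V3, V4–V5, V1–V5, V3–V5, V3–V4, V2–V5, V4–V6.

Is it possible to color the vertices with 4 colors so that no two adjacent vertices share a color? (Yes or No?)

The chromatic number is 4. V2, V4, V5, V6 form a clique, so at least 4 colors are needed.
4 colors suffice: color 1 → {V5}; color 2 → {V2}; color 3 → {V1, V4}; color 4 → {V3, V6}.
That is already a proper 4-coloring.

Yes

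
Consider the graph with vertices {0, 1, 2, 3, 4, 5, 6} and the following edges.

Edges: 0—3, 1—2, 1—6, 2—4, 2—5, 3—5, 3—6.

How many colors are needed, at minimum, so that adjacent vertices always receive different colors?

3

The cycle 1-6-3-5-2-1 has odd length 5, so it cannot be 2-colored; at least 3 colors are needed.
3 colors suffice: color a → {2, 3}; color b → {0, 4, 5, 6}; color c → {1}. Each edge has distinct colors on its endpoints.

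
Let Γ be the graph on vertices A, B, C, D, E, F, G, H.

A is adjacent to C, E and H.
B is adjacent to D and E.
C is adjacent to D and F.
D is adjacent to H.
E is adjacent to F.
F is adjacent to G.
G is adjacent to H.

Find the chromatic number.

3

The cycle H-G-F-C-A-H has odd length 5, so it cannot be 2-colored; at least 3 colors are needed.
One proper 3-coloring: A=1, B=3, C=2, D=1, E=2, F=1, G=3, H=2. No two adjacent vertices share a color.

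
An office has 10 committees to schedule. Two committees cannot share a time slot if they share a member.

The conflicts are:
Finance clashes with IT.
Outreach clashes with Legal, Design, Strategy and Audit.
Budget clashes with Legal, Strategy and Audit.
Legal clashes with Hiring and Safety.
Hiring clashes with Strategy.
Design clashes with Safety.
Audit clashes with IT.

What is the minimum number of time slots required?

2

Budget and Legal conflict, so at least 2 time slots are needed.
A valid assignment using 2 time slots: Finance=1, Outreach=2, Budget=2, Legal=1, Hiring=2, Design=1, Safety=2, Strategy=1, Audit=1, IT=2. No two conflicting committees share a time slot.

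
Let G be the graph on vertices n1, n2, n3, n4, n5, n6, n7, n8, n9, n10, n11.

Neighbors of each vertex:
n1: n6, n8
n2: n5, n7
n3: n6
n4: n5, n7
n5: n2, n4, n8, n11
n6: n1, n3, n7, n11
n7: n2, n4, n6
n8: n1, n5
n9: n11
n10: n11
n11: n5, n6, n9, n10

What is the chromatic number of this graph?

The cycle n8-n1-n6-n11-n5-n8 has odd length 5, so it cannot be 2-colored; at least 3 colors are needed.
A valid assignment using 3 colors: n1=3, n2=3, n3=2, n4=3, n5=1, n6=1, n7=2, n8=2, n9=1, n10=1, n11=2. Every edge joins two different colors.

3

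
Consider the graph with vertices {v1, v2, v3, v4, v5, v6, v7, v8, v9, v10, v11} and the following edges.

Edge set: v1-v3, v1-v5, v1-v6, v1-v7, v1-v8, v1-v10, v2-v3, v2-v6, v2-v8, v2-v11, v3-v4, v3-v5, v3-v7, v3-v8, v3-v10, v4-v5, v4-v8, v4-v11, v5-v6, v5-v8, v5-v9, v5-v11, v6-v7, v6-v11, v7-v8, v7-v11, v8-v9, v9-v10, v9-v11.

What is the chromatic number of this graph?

v1, v3, v7, v8 form a clique, so at least 4 colors are needed.
4 colors suffice: color 1 → {v2, v5, v7, v10}; color 2 → {v3, v11}; color 3 → {v6, v8}; color 4 → {v1, v4, v9}. Every edge joins two different colors.

4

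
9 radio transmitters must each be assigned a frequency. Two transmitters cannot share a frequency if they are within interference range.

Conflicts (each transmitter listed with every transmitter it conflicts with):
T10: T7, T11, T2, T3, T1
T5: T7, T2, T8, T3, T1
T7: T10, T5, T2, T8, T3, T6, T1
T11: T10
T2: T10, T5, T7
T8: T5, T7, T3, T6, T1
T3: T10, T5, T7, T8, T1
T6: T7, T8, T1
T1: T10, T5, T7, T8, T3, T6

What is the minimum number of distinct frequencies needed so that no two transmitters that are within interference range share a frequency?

T5, T7, T8, T3, T1 pairwise conflict, so at least 5 frequencies are needed.
A valid assignment using 5 frequencies: T10=4, T5=4, T7=1, T11=1, T2=2, T8=5, T3=3, T6=3, T1=2. Each listed conflict is separated.

5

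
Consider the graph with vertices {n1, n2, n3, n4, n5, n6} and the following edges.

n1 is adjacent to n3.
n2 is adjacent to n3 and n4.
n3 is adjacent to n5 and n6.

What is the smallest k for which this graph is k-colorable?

n1 and n3 are adjacent, so at least 2 colors are needed.
2 colors suffice: color 1 → {n3, n4}; color 2 → {n1, n2, n5, n6}. No two adjacent vertices share a color.

2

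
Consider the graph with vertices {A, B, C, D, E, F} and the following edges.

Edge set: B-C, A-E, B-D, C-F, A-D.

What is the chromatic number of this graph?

2

A and D are adjacent, so at least 2 colors are needed.
A valid assignment using 2 colors: A=2, B=2, C=1, D=1, E=1, F=2. No two adjacent vertices share a color.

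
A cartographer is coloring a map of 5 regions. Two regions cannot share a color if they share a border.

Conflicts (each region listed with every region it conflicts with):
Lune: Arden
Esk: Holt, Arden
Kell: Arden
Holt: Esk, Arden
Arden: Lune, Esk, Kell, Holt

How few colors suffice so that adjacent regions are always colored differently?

3

Esk, Holt, Arden pairwise conflict, so at least 3 colors are needed.
One proper 3-coloring: Lune=2, Esk=3, Kell=2, Holt=2, Arden=1. Each listed conflict is separated.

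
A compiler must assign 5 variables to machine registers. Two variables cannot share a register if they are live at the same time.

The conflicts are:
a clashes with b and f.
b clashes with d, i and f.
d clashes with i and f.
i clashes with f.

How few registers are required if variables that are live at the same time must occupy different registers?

4

b, d, i, f all conflict with each other, so at least 4 registers are needed.
4 registers suffice: a=3, b=2, d=3, i=4, f=1. Each listed conflict is separated.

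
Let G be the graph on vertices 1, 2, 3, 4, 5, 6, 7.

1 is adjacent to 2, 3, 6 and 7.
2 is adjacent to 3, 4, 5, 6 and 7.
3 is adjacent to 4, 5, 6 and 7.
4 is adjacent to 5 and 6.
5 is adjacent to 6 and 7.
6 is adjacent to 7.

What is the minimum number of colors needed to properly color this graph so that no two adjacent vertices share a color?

5

2, 3, 4, 5, 6 are pairwise adjacent (a clique of size 5), so at least 5 colors are needed.
5 colors suffice: color a → {2}; color b → {6}; color c → {3}; color d → {4, 7}; color e → {1, 5}. No two adjacent vertices share a color.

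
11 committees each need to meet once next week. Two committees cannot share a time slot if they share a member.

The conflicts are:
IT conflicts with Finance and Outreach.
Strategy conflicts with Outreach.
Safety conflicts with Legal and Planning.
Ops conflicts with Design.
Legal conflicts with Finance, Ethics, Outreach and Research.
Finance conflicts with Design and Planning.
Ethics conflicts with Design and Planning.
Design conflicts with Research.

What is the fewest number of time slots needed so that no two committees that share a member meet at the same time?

Ops and Design conflict, so at least 2 time slots are needed.
Using 2 time slots: IT=1, Strategy=1, Safety=2, Ops=2, Legal=1, Finance=2, Ethics=2, Design=1, Planning=1, Outreach=2, Research=2. No two conflicting committees share a time slot.

2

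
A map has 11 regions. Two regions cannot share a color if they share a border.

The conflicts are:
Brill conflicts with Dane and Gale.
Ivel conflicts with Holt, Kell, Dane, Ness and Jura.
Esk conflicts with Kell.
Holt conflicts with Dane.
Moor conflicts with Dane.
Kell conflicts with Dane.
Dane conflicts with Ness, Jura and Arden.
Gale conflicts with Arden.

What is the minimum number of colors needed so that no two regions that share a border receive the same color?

Ivel, Dane, Ness pairwise conflict, so at least 3 colors are needed.
3 colors suffice: color 1 → {Esk, Dane, Gale}; color 2 → {Brill, Ivel, Moor, Arden}; color 3 → {Holt, Kell, Ness, Jura}. Every pair that conflicts lands in different colors.

3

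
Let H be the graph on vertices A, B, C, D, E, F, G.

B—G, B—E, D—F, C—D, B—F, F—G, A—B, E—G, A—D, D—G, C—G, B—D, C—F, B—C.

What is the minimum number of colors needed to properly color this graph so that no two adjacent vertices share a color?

5

B, C, D, F, G are mutually adjacent (a clique of size 5), so at least 5 colors are needed.
One proper 5-coloring: A=2, B=1, C=5, D=3, E=3, F=4, G=2. No two adjacent vertices share a color.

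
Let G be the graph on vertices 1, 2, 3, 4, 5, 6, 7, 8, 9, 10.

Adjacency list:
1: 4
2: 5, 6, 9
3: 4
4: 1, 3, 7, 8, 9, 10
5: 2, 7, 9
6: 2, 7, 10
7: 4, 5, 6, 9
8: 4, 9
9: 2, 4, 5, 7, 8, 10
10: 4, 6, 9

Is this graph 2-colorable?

4, 9, 10 form a triangle, so at least 3 colors are needed.
So 2 colors are not enough.

No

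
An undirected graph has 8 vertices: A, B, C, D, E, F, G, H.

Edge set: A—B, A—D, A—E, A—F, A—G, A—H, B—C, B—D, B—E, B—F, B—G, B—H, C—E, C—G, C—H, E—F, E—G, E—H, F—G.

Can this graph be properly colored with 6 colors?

Yes

The chromatic number is 5. A, B, E, F, G form a clique, so at least 5 colors are needed.
A valid assignment using 5 colors: A=2, B=1, C=2, D=3, E=3, F=5, G=4, H=4.
Since 6 ≥ 5, a proper 6-coloring certainly exists.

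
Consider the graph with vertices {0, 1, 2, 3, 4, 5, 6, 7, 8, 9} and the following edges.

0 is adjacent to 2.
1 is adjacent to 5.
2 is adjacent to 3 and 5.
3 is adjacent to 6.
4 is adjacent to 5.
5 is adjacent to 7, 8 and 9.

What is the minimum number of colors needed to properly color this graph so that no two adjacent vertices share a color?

5 and 8 are adjacent, so at least 2 colors are needed.
2 colors suffice: 0=red, 1=blue, 2=blue, 3=red, 4=blue, 5=red, 6=blue, 7=blue, 8=blue, 9=blue. No two adjacent vertices share a color.

2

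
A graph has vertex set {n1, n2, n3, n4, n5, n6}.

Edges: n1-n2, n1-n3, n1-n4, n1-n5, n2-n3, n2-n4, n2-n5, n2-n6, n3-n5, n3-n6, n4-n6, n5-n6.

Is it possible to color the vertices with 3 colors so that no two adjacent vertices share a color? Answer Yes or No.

No

n1, n2, n3, n5 are mutually adjacent (a clique of size 4), so at least 4 colors are needed.
So 3 colors are not enough.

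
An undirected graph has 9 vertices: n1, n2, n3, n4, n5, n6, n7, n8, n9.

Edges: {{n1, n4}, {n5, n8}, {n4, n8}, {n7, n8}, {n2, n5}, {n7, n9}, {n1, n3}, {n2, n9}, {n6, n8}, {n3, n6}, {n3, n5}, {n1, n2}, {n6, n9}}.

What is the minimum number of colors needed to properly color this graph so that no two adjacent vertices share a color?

3

The cycle n5-n8-n7-n9-n2-n5 has odd length 5, so it cannot be 2-colored; at least 3 colors are needed.
3 colors suffice: n1=2, n2=1, n3=1, n4=3, n5=2, n6=2, n7=2, n8=1, n9=3. No two adjacent vertices share a color.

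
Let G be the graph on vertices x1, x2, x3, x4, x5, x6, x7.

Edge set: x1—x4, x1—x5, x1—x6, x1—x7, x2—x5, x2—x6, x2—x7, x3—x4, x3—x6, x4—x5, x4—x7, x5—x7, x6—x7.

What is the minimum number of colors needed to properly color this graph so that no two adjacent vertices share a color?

4

x1, x4, x5, x7 are mutually adjacent (a clique of size 4), so at least 4 colors are needed.
One proper 4-coloring: x1=2, x2=2, x3=1, x4=4, x5=3, x6=3, x7=1. No two adjacent vertices share a color.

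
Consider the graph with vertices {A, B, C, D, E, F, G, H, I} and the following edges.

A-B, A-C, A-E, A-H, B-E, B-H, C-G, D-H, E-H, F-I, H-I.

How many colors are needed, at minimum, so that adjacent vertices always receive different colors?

A, B, E, H form a clique, so at least 4 colors are needed.
4 colors suffice: color 1 → {C, F, H}; color 2 → {A, D, G, I}; color 3 → {B}; color 4 → {E}. Every edge joins two different colors.

4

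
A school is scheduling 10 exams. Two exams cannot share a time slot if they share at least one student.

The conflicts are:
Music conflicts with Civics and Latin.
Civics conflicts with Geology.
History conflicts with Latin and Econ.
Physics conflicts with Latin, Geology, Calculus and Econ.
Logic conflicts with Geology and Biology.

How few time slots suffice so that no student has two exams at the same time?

The cycle Music-Civics-Geology-Physics-Latin-Music has odd length 5, so it cannot be 2-colored; at least 3 time slots are needed.
3 time slots suffice: time slot 1 → {Civics, History, Physics, Logic}; time slot 2 → {Latin, Geology, Biology, Calculus, Econ}; time slot 3 → {Music}. Every pair that conflicts lands in different time slots.

3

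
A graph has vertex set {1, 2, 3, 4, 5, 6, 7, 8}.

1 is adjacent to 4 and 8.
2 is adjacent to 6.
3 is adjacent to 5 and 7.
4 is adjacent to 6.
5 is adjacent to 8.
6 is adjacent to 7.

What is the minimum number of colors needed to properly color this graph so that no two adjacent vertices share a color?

The cycle 3-7-6-4-1-8-5-3 has odd length 7, so it cannot be 2-colored; at least 3 colors are needed.
3 colors suffice: color a → {1, 5, 6}; color b → {2, 4, 7, 8}; color c → {3}. No two adjacent vertices share a color.

3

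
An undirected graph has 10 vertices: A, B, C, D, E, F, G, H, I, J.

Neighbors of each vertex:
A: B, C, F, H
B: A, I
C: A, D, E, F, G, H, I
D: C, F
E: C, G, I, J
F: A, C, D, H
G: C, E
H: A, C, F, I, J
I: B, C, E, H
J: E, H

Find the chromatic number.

4

A, C, F, H are mutually adjacent (a clique of size 4), so at least 4 colors are needed.
4 colors suffice: color 1 → {B, C, J}; color 2 → {D, E, H}; color 3 → {F, G, I}; color 4 → {A}. Each edge has distinct colors on its endpoints.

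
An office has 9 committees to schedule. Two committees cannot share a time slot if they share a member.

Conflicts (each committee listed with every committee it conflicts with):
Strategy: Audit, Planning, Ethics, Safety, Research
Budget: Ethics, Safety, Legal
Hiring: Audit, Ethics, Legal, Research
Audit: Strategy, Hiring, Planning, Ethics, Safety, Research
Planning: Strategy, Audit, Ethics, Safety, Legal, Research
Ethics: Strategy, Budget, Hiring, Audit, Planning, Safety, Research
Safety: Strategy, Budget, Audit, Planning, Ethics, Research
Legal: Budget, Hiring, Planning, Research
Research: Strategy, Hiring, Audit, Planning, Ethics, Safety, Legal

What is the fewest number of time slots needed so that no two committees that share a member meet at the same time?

6

Strategy, Audit, Planning, Ethics, Safety, Research pairwise conflict, so at least 6 time slots are needed.
Using 6 time slots: Strategy=6, Budget=2, Hiring=3, Audit=4, Planning=5, Ethics=1, Safety=3, Legal=1, Research=2. Each listed conflict is separated.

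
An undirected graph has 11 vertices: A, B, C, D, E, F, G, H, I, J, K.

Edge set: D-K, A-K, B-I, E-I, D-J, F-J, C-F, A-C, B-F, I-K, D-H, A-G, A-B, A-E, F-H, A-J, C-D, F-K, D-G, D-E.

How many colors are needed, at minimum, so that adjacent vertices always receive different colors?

2

C and D are adjacent, so at least 2 colors are needed.
2 colors suffice: color 1 → {A, D, F, I}; color 2 → {B, C, E, G, H, J, K}. No two adjacent vertices share a color.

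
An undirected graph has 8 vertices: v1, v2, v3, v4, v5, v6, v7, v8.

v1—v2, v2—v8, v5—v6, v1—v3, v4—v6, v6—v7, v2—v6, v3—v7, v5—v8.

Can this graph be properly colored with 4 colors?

The chromatic number is 3. The cycle v1-v3-v7-v6-v2-v1 has odd length 5, so it cannot be 2-colored; at least 3 colors are needed.
3 colors suffice: color 1 → {v3, v6, v8}; color 2 → {v2, v4, v5, v7}; color 3 → {v1}.
Since 4 ≥ 3, a proper 4-coloring certainly exists.

Yes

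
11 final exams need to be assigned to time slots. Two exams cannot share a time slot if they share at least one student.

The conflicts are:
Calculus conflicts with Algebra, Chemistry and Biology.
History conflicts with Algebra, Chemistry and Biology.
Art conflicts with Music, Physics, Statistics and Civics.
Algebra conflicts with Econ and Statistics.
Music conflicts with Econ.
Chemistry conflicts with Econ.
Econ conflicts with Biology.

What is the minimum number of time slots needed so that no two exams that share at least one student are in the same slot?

The cycle Algebra-Statistics-Art-Music-Econ-Algebra has odd length 5, so it cannot be 2-colored; at least 3 time slots are needed.
3 time slots suffice: time slot 1 → {Art, Algebra, Chemistry, Biology}; time slot 2 → {Calculus, History, Physics, Econ, Statistics, Civics}; time slot 3 → {Music}. No two conflicting exams share a time slot.

3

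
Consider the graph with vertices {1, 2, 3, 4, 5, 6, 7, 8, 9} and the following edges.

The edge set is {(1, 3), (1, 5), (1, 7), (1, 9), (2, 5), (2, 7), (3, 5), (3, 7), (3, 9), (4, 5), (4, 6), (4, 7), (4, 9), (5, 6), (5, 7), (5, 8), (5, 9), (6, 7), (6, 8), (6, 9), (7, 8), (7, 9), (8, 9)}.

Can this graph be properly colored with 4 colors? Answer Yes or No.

1, 3, 5, 7, 9 are pairwise adjacent (a clique of size 5), so at least 5 colors are needed.
So 4 colors are not enough.

No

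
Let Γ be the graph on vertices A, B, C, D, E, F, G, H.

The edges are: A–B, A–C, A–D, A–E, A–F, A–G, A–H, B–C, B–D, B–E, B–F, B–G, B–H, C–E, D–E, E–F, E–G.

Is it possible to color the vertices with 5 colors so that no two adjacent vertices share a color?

Yes

The chromatic number is 4. A, B, E, G are pairwise adjacent (a clique of size 4), so at least 4 colors are needed.
4 colors suffice: A=blue, B=red, C=yellow, D=yellow, E=green, F=yellow, G=yellow, H=green.
Since 5 ≥ 4, a proper 5-coloring certainly exists.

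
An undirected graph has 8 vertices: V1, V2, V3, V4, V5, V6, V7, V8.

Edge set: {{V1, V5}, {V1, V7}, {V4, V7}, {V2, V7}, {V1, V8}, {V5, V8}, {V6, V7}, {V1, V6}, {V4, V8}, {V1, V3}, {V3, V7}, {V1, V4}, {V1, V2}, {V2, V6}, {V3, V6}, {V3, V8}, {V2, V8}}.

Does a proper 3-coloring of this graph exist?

V1, V3, V6, V7 form a clique, so at least 4 colors are needed.
So 3 colors are not enough.

No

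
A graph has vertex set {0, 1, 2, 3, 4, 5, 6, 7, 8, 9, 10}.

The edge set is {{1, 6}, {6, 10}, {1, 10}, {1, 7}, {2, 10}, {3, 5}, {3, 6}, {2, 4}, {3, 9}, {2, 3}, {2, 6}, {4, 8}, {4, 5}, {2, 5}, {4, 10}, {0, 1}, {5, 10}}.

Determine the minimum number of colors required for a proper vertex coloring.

4

2, 4, 5, 10 are mutually adjacent (a clique of size 4), so at least 4 colors are needed.
4 colors suffice: color red → {0, 3, 7, 8, 10}; color blue → {1, 2, 9}; color green → {5, 6}; color yellow → {4}. No two adjacent vertices share a color.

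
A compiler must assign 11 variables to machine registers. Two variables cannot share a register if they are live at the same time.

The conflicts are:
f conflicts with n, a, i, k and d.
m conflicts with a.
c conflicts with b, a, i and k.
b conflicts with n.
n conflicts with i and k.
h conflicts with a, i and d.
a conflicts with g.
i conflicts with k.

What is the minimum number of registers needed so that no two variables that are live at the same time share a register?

f, n, i, k are mutually in conflict, so at least 4 registers are needed.
4 registers suffice: f=1, m=1, c=1, b=2, n=4, h=1, a=2, g=1, i=2, k=3, d=2. Each listed conflict is separated.

4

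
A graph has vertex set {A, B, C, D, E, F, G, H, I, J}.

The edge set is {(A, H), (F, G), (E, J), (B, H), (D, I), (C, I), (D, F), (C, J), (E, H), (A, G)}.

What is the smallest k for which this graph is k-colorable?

3

The cycle F-D-I-C-J-E-H-A-G-F has odd length 9, so it cannot be 2-colored; at least 3 colors are needed.
3 colors suffice: A=2, B=2, C=2, D=2, E=2, F=3, G=1, H=1, I=1, J=1. No two adjacent vertices share a color.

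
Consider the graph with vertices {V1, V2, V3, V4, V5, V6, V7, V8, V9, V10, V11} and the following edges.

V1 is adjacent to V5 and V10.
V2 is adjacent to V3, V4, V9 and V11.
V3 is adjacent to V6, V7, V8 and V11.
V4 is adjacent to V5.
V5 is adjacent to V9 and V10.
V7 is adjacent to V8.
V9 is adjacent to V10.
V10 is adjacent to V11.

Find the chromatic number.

V2, V3, V11 are mutually adjacent, so at least 3 colors are needed.
3 colors suffice: color R → {V3, V4, V10}; color B → {V2, V5, V6, V8}; color G → {V1, V7, V9, V11}. No two adjacent vertices share a color.

3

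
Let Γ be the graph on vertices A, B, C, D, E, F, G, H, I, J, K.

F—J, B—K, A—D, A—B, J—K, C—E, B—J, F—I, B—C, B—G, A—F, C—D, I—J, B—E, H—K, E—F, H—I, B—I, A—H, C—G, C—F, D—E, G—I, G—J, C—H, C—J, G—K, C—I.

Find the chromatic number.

5

B, C, G, I, J form a clique, so at least 5 colors are needed.
5 colors suffice: color 1 → {A, C, K}; color 2 → {B, D, F, H}; color 3 → {E, I}; color 4 → {J}; color 5 → {G}. No two adjacent vertices share a color.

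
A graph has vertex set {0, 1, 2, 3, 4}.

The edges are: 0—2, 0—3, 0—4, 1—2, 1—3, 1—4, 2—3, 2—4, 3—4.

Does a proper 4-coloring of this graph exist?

The chromatic number is 4. 1, 2, 3, 4 are pairwise adjacent (a clique of size 4), so at least 4 colors are needed.
4 colors suffice: color red → {2}; color blue → {3}; color green → {4}; color yellow → {0, 1}.
That is already a proper 4-coloring.

Yes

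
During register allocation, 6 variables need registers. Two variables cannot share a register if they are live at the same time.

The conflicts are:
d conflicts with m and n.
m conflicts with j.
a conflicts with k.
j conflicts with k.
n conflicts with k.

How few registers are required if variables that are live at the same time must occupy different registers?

The cycle m-j-k-n-d-m has odd length 5, so it cannot be 2-colored; at least 3 registers are needed.
3 registers suffice: d=1, m=3, a=2, j=2, n=2, k=1. No two conflicting variables share a register.

3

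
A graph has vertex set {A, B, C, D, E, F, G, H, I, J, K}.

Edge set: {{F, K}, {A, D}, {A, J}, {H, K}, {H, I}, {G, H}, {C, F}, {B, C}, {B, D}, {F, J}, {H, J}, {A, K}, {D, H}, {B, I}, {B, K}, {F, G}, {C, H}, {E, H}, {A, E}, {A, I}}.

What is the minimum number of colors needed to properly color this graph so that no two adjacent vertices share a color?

D and H are adjacent, so at least 2 colors are needed.
2 colors suffice: color 1 → {A, B, F, H}; color 2 → {C, D, E, G, I, J, K}. Every edge joins two different colors.

2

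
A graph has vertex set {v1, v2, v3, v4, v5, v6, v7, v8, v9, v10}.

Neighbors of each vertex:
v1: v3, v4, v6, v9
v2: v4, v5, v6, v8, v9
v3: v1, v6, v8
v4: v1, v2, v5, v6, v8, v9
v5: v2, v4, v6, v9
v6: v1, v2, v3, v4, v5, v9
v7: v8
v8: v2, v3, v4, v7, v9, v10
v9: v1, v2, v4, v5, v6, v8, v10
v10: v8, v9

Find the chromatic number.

v2, v4, v5, v6, v9 form a clique, so at least 5 colors are needed.
5 colors suffice: color 1 → {v3, v7, v9}; color 2 → {v6, v8}; color 3 → {v4, v10}; color 4 → {v1, v2}; color 5 → {v5}. Each edge has distinct colors on its endpoints.

5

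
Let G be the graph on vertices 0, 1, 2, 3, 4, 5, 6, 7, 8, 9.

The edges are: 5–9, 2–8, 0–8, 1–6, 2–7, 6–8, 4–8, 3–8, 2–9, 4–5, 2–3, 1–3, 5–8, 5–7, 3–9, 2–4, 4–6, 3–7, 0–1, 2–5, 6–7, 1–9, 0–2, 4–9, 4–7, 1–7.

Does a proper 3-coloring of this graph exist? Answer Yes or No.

No

2, 4, 5, 8 are mutually adjacent (a clique of size 4), so at least 4 colors are needed.
So 3 colors are not enough.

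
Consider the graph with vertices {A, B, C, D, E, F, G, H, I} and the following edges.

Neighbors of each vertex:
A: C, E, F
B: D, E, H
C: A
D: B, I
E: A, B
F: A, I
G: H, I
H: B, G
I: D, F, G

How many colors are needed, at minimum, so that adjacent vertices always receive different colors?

3

The cycle I-D-B-H-G-I has odd length 5, so it cannot be 2-colored; at least 3 colors are needed.
3 colors suffice: color 1 → {A, B, I}; color 2 → {C, D, E, F, G}; color 3 → {H}. Each edge has distinct colors on its endpoints.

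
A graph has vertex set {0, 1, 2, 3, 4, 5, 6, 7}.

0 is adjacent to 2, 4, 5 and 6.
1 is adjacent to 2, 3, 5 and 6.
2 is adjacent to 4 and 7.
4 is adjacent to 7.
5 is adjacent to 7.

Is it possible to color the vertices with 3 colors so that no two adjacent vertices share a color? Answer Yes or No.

The chromatic number is 3. 2, 4, 7 are pairwise adjacent, so at least 3 colors are needed.
3 colors suffice: color a → {2, 3, 5, 6}; color b → {0, 1, 7}; color c → {4}.
That is already a proper 3-coloring.

Yes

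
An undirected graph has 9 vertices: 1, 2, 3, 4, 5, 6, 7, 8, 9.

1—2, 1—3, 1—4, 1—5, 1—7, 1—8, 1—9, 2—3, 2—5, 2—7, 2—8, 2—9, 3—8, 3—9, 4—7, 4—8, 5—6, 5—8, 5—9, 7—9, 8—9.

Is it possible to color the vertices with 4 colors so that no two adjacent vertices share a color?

1, 2, 5, 8, 9 are mutually adjacent (a clique of size 5), so at least 5 colors are needed.
So 4 colors are not enough.

No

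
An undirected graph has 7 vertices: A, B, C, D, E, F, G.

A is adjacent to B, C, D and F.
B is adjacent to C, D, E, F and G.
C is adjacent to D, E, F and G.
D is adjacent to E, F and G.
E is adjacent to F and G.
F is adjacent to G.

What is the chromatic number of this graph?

6

B, C, D, E, F, G are mutually adjacent (a clique of size 6), so at least 6 colors are needed.
6 colors suffice: color 1 → {C}; color 2 → {D}; color 3 → {F}; color 4 → {B}; color 5 → {A, E}; color 6 → {G}. No two adjacent vertices share a color.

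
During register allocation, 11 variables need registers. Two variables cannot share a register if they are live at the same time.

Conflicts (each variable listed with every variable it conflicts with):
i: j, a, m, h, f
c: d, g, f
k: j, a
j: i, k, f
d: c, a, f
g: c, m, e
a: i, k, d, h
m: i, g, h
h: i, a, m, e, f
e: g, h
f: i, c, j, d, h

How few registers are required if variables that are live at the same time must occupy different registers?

3

i, m, h all conflict with each other, so at least 3 registers are needed.
Using 3 registers: i=2, c=1, k=2, j=1, d=2, g=2, a=3, m=3, h=1, e=3, f=3. Every pair that conflicts lands in different registers.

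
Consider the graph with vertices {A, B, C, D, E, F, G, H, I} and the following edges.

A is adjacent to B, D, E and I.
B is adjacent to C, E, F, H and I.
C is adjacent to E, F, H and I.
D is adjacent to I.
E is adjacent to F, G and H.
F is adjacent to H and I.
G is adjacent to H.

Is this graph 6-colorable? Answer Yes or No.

Yes

The chromatic number is 5. B, C, E, F, H form a clique, so at least 5 colors are needed.
A valid assignment using 5 colors: A=3, B=1, C=5, D=1, E=2, F=4, G=1, H=3, I=2.
Since 6 ≥ 5, a proper 6-coloring certainly exists.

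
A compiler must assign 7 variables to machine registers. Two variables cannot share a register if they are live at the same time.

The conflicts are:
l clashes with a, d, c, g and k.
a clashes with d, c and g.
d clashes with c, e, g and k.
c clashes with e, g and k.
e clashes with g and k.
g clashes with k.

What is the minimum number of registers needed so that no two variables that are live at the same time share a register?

5

d, c, e, g, k pairwise conflict, so at least 5 registers are needed.
5 registers suffice: register 1 → {c}; register 2 → {d}; register 3 → {g}; register 4 → {a, k}; register 5 → {l, e}. Every pair that conflicts lands in different registers.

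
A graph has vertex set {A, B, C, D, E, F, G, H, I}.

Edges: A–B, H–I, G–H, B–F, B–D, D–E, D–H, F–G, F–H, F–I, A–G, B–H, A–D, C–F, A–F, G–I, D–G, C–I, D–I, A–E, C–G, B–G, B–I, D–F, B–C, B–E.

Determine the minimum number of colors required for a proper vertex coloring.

6

B, D, F, G, H, I are pairwise adjacent (a clique of size 6), so at least 6 colors are needed.
6 colors suffice: A=5, B=1, C=3, D=3, E=2, F=4, G=2, H=6, I=5. No two adjacent vertices share a color.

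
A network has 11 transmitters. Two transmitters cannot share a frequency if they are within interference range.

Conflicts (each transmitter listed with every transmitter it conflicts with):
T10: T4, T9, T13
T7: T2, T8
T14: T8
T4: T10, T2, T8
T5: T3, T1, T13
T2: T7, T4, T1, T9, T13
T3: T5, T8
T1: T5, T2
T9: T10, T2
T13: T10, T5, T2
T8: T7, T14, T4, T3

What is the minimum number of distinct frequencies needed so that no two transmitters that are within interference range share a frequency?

2

T5 and T13 conflict, so at least 2 frequencies are needed.
2 frequencies suffice: frequency 1 → {T10, T5, T2, T8}; frequency 2 → {T7, T14, T4, T3, T1, T9, T13}. No two conflicting transmitters share a frequency.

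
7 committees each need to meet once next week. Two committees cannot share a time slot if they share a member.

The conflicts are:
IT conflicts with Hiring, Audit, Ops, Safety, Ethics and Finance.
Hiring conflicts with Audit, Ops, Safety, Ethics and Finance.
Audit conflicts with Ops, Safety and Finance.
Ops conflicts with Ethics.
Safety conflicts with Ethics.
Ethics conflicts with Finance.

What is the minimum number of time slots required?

4

IT, Hiring, Ethics, Finance all conflict with each other, so at least 4 time slots are needed.
Using 4 time slots: IT=2, Hiring=1, Audit=3, Ops=4, Safety=4, Ethics=3, Finance=4. No two conflicting committees share a time slot.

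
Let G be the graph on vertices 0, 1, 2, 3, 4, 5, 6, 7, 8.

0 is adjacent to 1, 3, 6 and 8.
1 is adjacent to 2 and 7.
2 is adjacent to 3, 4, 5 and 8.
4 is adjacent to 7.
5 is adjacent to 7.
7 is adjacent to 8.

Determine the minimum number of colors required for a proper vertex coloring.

2

2 and 5 are adjacent, so at least 2 colors are needed.
2 colors suffice: color a → {0, 2, 7}; color b → {1, 3, 4, 5, 6, 8}. Every edge joins two different colors.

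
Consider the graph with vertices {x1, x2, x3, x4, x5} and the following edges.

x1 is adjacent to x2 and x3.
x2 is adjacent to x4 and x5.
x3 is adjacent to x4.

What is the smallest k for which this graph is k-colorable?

x3 and x4 are adjacent, so at least 2 colors are needed.
2 colors suffice: color red → {x2, x3}; color blue → {x1, x4, x5}. Every edge joins two different colors.

2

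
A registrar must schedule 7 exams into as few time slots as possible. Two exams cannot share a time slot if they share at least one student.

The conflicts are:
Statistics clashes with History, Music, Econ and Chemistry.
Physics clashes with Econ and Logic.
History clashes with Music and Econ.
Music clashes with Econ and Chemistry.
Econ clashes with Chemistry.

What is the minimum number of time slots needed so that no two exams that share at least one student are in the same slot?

Statistics, History, Music, Econ pairwise conflict, so at least 4 time slots are needed.
A valid assignment using 4 time slots: Statistics=2, Physics=2, History=4, Music=3, Econ=1, Chemistry=4, Logic=1. No two conflicting exams share a time slot.

4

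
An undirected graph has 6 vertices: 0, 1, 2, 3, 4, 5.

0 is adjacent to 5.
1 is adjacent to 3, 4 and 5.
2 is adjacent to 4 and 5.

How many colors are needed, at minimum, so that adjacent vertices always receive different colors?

2 and 5 are adjacent, so at least 2 colors are needed.
2 colors suffice: color red → {3, 4, 5}; color blue → {0, 1, 2}. Every edge joins two different colors.

2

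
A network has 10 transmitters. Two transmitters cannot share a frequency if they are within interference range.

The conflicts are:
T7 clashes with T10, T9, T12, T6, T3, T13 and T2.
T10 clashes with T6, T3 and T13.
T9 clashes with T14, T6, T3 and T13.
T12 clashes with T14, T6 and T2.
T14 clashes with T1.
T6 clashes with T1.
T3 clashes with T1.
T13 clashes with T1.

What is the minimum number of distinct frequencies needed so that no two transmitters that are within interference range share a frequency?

3

T7, T10, T3 pairwise conflict, so at least 3 frequencies are needed.
3 frequencies suffice: frequency 1 → {T7, T1}; frequency 2 → {T10, T9, T12}; frequency 3 → {T14, T6, T3, T13, T2}. Each listed conflict is separated.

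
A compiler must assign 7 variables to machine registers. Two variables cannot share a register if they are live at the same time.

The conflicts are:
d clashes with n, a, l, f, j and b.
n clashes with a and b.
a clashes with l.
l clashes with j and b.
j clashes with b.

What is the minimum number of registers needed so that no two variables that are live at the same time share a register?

d, l, j, b all conflict with each other, so at least 4 registers are needed.
Using 4 registers: d=1, n=2, a=3, l=2, f=2, j=4, b=3. Each listed conflict is separated.

4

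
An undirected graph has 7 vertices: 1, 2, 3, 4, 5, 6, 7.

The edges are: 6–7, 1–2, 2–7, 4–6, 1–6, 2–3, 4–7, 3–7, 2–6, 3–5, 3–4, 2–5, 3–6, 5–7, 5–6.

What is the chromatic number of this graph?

5

2, 3, 5, 6, 7 are mutually adjacent (a clique of size 5), so at least 5 colors are needed.
One proper 5-coloring: 1=blue, 2=green, 3=yellow, 4=green, 5=purple, 6=red, 7=blue. Each edge has distinct colors on its endpoints.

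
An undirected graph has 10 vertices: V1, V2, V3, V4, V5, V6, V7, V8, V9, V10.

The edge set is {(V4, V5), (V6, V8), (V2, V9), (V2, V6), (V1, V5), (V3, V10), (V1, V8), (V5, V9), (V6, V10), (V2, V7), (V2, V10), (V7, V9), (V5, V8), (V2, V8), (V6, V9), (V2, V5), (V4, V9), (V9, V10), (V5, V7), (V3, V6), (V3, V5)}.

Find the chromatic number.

4

V2, V6, V9, V10 are pairwise adjacent (a clique of size 4), so at least 4 colors are needed.
One proper 4-coloring: V1=3, V2=3, V3=2, V4=3, V5=1, V6=1, V7=4, V8=2, V9=2, V10=4. Every edge joins two different colors.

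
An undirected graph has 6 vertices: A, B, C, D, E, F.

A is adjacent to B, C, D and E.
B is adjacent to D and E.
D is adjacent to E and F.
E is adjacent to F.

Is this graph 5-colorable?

The chromatic number is 4. A, B, D, E are mutually adjacent (a clique of size 4), so at least 4 colors are needed.
4 colors suffice: A=green, B=yellow, C=red, D=red, E=blue, F=green.
Since 5 ≥ 4, a proper 5-coloring certainly exists.

Yes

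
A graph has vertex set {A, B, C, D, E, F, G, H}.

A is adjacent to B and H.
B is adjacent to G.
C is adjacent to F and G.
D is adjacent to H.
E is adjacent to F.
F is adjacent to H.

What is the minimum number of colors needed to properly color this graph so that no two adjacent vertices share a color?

2

E and F are adjacent, so at least 2 colors are needed.
2 colors suffice: color 1 → {B, C, E, H}; color 2 → {A, D, F, G}. Every edge joins two different colors.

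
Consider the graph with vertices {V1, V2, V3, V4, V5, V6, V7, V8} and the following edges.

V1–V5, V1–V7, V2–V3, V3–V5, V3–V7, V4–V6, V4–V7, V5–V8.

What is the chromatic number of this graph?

2

V1 and V7 are adjacent, so at least 2 colors are needed.
2 colors suffice: V1=2, V2=1, V3=2, V4=2, V5=1, V6=1, V7=1, V8=2. Every edge joins two different colors.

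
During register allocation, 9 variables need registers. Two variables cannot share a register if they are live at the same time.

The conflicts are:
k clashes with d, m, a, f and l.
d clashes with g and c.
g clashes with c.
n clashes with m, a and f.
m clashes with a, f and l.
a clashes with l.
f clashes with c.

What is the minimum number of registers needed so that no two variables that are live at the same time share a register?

k, m, a, l are mutually in conflict, so at least 4 registers are needed.
A valid assignment using 4 registers: k=1, d=2, g=3, n=1, m=2, a=3, f=3, c=1, l=4. Every pair that conflicts lands in different registers.

4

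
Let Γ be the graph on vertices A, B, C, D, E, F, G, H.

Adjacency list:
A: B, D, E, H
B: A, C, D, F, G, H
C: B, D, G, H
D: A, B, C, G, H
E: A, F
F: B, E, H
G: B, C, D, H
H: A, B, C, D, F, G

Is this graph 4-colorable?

No

B, C, D, G, H are mutually adjacent (a clique of size 5), so at least 5 colors are needed.
So 4 colors are not enough.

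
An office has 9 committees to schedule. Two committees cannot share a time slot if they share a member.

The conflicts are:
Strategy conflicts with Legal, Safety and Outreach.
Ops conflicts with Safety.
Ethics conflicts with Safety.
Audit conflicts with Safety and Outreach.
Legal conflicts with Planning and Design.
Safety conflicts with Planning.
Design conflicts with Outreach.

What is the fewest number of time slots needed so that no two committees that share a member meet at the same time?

2

Audit and Safety conflict, so at least 2 time slots are needed.
2 time slots suffice: Strategy=2, Ops=2, Ethics=2, Audit=2, Legal=1, Safety=1, Planning=2, Design=2, Outreach=1. Each listed conflict is separated.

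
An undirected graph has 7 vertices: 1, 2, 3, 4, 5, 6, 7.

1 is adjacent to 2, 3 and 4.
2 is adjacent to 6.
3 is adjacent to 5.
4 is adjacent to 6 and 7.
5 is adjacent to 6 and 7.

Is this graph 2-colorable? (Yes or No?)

No

The cycle 2-1-3-5-6-2 has odd length 5, so it cannot be 2-colored; at least 3 colors are needed.
So 2 colors are not enough.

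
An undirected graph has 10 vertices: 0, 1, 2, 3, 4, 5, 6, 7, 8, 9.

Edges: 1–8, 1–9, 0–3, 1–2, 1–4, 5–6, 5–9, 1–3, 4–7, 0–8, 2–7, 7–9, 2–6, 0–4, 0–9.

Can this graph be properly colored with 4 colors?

Yes

The chromatic number is 3. The cycle 5-9-7-2-6-5 has odd length 5, so it cannot be 2-colored; at least 3 colors are needed.
A valid assignment using 3 colors: 0=a, 1=a, 2=b, 3=b, 4=b, 5=a, 6=c, 7=a, 8=b, 9=b.
Since 4 ≥ 3, a proper 4-coloring certainly exists.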